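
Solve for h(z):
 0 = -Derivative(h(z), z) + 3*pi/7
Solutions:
 h(z) = C1 + 3*pi*z/7


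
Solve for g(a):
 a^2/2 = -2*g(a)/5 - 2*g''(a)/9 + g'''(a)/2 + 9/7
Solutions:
 g(a) = C1*exp(a*(-2^(1/3)*5^(2/3)*(81*sqrt(60009) + 19843)^(1/3) - 40*2^(2/3)*5^(1/3)/(81*sqrt(60009) + 19843)^(1/3) + 40)/270)*sin(10^(1/3)*sqrt(3)*a*(-5^(1/3)*(81*sqrt(60009) + 19843)^(1/3) + 40*2^(1/3)/(81*sqrt(60009) + 19843)^(1/3))/270) + C2*exp(a*(-2^(1/3)*5^(2/3)*(81*sqrt(60009) + 19843)^(1/3) - 40*2^(2/3)*5^(1/3)/(81*sqrt(60009) + 19843)^(1/3) + 40)/270)*cos(10^(1/3)*sqrt(3)*a*(-5^(1/3)*(81*sqrt(60009) + 19843)^(1/3) + 40*2^(1/3)/(81*sqrt(60009) + 19843)^(1/3))/270) + C3*exp(a*(40*2^(2/3)*5^(1/3)/(81*sqrt(60009) + 19843)^(1/3) + 20 + 2^(1/3)*5^(2/3)*(81*sqrt(60009) + 19843)^(1/3))/135) - 5*a^2/4 + 290/63


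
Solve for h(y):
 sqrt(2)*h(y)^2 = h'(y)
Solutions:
 h(y) = -1/(C1 + sqrt(2)*y)


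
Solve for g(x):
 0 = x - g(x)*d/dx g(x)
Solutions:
 g(x) = -sqrt(C1 + x^2)
 g(x) = sqrt(C1 + x^2)


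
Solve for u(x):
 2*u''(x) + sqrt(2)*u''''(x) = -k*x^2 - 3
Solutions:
 u(x) = C1 + C2*x + C3*sin(2^(1/4)*x) + C4*cos(2^(1/4)*x) - k*x^4/24 + x^2*(sqrt(2)*k - 3)/4


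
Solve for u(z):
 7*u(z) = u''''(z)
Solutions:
 u(z) = C1*exp(-7^(1/4)*z) + C2*exp(7^(1/4)*z) + C3*sin(7^(1/4)*z) + C4*cos(7^(1/4)*z)


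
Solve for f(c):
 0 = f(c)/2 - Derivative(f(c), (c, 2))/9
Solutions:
 f(c) = C1*exp(-3*sqrt(2)*c/2) + C2*exp(3*sqrt(2)*c/2)


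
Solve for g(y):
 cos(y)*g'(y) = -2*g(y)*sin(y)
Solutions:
 g(y) = C1*cos(y)^2


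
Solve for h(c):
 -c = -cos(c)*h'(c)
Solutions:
 h(c) = C1 + Integral(c/cos(c), c)


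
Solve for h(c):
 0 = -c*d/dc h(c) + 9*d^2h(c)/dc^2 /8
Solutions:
 h(c) = C1 + C2*erfi(2*c/3)


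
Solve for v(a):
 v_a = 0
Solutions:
 v(a) = C1


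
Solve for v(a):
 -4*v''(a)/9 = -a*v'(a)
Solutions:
 v(a) = C1 + C2*erfi(3*sqrt(2)*a/4)


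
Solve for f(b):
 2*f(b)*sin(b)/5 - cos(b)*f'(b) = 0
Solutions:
 f(b) = C1/cos(b)^(2/5)


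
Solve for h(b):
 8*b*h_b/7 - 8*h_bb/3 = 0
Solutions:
 h(b) = C1 + C2*erfi(sqrt(42)*b/14)


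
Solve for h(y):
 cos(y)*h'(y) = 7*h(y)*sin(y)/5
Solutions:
 h(y) = C1/cos(y)^(7/5)


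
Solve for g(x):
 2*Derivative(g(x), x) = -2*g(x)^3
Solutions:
 g(x) = -sqrt(2)*sqrt(-1/(C1 - x))/2
 g(x) = sqrt(2)*sqrt(-1/(C1 - x))/2


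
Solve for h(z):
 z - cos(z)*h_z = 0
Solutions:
 h(z) = C1 + Integral(z/cos(z), z)


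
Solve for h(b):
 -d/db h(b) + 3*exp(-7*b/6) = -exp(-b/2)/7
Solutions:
 h(b) = C1 - 2*exp(-b/2)/7 - 18*exp(-7*b/6)/7


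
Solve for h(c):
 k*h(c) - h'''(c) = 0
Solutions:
 h(c) = C1*exp(c*k^(1/3)) + C2*exp(c*k^(1/3)*(-1 + sqrt(3)*I)/2) + C3*exp(-c*k^(1/3)*(1 + sqrt(3)*I)/2)


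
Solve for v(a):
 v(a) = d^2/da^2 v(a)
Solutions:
 v(a) = C1*exp(-a) + C2*exp(a)


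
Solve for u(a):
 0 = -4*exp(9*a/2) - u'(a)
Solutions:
 u(a) = C1 - 8*exp(9*a/2)/9


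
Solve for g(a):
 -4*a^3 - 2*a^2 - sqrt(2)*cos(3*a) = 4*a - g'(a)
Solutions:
 g(a) = C1 + a^4 + 2*a^3/3 + 2*a^2 + sqrt(2)*sin(3*a)/3


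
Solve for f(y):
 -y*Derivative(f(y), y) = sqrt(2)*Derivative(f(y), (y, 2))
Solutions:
 f(y) = C1 + C2*erf(2^(1/4)*y/2)


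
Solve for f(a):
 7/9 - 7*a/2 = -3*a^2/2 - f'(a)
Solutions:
 f(a) = C1 - a^3/2 + 7*a^2/4 - 7*a/9


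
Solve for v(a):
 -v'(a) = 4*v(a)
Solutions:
 v(a) = C1*exp(-4*a)


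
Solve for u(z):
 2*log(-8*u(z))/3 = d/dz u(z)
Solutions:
 -3*Integral(1/(log(-_y) + 3*log(2)), (_y, u(z)))/2 = C1 - z


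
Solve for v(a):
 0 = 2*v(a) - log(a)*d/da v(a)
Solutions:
 v(a) = C1*exp(2*li(a))


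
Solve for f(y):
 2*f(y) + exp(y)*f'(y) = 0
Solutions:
 f(y) = C1*exp(2*exp(-y))


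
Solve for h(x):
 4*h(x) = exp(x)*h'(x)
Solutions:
 h(x) = C1*exp(-4*exp(-x))


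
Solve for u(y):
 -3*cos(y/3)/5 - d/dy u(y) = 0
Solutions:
 u(y) = C1 - 9*sin(y/3)/5


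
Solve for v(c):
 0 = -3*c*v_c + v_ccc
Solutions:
 v(c) = C1 + Integral(C2*airyai(3^(1/3)*c) + C3*airybi(3^(1/3)*c), c)


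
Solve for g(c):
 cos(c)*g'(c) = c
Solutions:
 g(c) = C1 + Integral(c/cos(c), c)


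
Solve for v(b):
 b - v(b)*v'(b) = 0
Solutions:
 v(b) = -sqrt(C1 + b^2)
 v(b) = sqrt(C1 + b^2)


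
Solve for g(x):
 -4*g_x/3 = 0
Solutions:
 g(x) = C1


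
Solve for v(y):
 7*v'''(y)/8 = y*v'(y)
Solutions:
 v(y) = C1 + Integral(C2*airyai(2*7^(2/3)*y/7) + C3*airybi(2*7^(2/3)*y/7), y)


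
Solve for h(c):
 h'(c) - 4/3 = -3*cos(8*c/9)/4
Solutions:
 h(c) = C1 + 4*c/3 - 27*sin(8*c/9)/32


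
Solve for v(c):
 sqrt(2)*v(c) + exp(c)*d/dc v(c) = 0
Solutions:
 v(c) = C1*exp(sqrt(2)*exp(-c))


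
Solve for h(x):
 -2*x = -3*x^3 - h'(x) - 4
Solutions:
 h(x) = C1 - 3*x^4/4 + x^2 - 4*x


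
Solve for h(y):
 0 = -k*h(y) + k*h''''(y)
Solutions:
 h(y) = C1*exp(-y) + C2*exp(y) + C3*sin(y) + C4*cos(y)


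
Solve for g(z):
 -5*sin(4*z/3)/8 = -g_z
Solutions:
 g(z) = C1 - 15*cos(4*z/3)/32


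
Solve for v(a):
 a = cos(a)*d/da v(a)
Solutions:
 v(a) = C1 + Integral(a/cos(a), a)


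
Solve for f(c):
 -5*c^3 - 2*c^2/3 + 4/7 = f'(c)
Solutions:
 f(c) = C1 - 5*c^4/4 - 2*c^3/9 + 4*c/7


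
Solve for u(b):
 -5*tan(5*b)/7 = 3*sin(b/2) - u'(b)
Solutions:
 u(b) = C1 - log(cos(5*b))/7 - 6*cos(b/2)


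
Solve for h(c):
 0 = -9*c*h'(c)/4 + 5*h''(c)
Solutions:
 h(c) = C1 + C2*erfi(3*sqrt(10)*c/20)


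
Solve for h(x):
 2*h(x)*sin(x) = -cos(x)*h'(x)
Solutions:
 h(x) = C1*cos(x)^2


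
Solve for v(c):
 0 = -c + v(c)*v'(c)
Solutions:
 v(c) = -sqrt(C1 + c^2)
 v(c) = sqrt(C1 + c^2)


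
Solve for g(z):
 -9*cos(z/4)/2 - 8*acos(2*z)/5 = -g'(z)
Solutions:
 g(z) = C1 + 8*z*acos(2*z)/5 - 4*sqrt(1 - 4*z^2)/5 + 18*sin(z/4)


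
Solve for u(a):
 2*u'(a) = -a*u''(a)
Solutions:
 u(a) = C1 + C2/a


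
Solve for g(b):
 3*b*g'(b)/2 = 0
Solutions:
 g(b) = C1


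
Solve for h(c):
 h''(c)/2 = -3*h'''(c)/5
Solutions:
 h(c) = C1 + C2*c + C3*exp(-5*c/6)


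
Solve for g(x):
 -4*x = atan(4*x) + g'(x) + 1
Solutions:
 g(x) = C1 - 2*x^2 - x*atan(4*x) - x + log(16*x^2 + 1)/8


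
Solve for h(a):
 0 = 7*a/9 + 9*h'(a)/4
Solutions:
 h(a) = C1 - 14*a^2/81


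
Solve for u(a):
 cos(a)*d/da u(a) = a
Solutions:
 u(a) = C1 + Integral(a/cos(a), a)


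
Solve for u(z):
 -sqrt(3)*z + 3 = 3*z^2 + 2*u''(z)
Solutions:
 u(z) = C1 + C2*z - z^4/8 - sqrt(3)*z^3/12 + 3*z^2/4


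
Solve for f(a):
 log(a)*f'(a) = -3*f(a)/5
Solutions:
 f(a) = C1*exp(-3*li(a)/5)


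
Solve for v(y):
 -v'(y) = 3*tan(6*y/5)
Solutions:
 v(y) = C1 + 5*log(cos(6*y/5))/2


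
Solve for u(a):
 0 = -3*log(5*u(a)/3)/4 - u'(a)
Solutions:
 -4*Integral(1/(-log(_y) - log(5) + log(3)), (_y, u(a)))/3 = C1 - a


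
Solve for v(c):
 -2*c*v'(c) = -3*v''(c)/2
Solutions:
 v(c) = C1 + C2*erfi(sqrt(6)*c/3)


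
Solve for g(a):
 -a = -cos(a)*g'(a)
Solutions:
 g(a) = C1 + Integral(a/cos(a), a)


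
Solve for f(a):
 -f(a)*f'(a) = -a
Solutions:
 f(a) = -sqrt(C1 + a^2)
 f(a) = sqrt(C1 + a^2)


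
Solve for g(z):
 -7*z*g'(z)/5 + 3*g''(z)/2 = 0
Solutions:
 g(z) = C1 + C2*erfi(sqrt(105)*z/15)


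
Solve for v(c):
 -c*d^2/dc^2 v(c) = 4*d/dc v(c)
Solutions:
 v(c) = C1 + C2/c^3


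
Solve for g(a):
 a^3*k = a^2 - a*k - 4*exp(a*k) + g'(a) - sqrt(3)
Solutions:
 g(a) = C1 + a^4*k/4 - a^3/3 + a^2*k/2 + sqrt(3)*a + 4*exp(a*k)/k


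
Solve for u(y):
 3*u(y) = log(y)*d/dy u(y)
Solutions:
 u(y) = C1*exp(3*li(y))


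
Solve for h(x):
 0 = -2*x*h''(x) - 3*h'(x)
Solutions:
 h(x) = C1 + C2/sqrt(x)


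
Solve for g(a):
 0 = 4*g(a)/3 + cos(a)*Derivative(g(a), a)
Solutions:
 g(a) = C1*(sin(a) - 1)^(2/3)/(sin(a) + 1)^(2/3)


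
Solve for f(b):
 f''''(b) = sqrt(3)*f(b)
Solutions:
 f(b) = C1*exp(-3^(1/8)*b) + C2*exp(3^(1/8)*b) + C3*sin(3^(1/8)*b) + C4*cos(3^(1/8)*b)


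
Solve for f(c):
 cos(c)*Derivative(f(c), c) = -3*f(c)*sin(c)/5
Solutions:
 f(c) = C1*cos(c)^(3/5)


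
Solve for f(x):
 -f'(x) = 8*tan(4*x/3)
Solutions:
 f(x) = C1 + 6*log(cos(4*x/3))


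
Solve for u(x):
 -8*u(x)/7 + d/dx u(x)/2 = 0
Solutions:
 u(x) = C1*exp(16*x/7)


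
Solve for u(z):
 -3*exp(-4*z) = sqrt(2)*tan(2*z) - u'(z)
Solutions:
 u(z) = C1 + sqrt(2)*log(tan(2*z)^2 + 1)/4 - 3*exp(-4*z)/4


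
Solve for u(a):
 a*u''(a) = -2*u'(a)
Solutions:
 u(a) = C1 + C2/a


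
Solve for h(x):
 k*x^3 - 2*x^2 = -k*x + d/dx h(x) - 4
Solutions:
 h(x) = C1 + k*x^4/4 + k*x^2/2 - 2*x^3/3 + 4*x


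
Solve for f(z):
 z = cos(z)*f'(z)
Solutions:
 f(z) = C1 + Integral(z/cos(z), z)


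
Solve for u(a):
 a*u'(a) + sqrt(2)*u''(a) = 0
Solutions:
 u(a) = C1 + C2*erf(2^(1/4)*a/2)


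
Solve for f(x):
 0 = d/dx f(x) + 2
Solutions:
 f(x) = C1 - 2*x


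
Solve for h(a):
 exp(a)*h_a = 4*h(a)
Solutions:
 h(a) = C1*exp(-4*exp(-a))


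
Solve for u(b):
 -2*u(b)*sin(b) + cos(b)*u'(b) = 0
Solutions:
 u(b) = C1/cos(b)^2


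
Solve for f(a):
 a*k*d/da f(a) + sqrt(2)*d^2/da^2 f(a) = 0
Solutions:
 f(a) = Piecewise((-2^(3/4)*sqrt(pi)*C1*erf(2^(1/4)*a*sqrt(k)/2)/(2*sqrt(k)) - C2, (k > 0) | (k < 0)), (-C1*a - C2, True))


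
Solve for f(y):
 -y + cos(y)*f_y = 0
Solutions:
 f(y) = C1 + Integral(y/cos(y), y)


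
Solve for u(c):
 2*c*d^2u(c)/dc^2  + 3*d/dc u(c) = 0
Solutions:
 u(c) = C1 + C2/sqrt(c)


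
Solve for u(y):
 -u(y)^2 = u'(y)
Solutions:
 u(y) = 1/(C1 + y)


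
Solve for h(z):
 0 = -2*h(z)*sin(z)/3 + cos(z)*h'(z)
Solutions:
 h(z) = C1/cos(z)^(2/3)


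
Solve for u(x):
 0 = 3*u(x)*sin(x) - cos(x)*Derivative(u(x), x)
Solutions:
 u(x) = C1/cos(x)^3


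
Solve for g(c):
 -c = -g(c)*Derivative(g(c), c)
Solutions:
 g(c) = -sqrt(C1 + c^2)
 g(c) = sqrt(C1 + c^2)


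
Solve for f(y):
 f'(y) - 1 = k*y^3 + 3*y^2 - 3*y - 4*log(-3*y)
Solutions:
 f(y) = C1 + k*y^4/4 + y^3 - 3*y^2/2 - 4*y*log(-y) + y*(5 - 4*log(3))


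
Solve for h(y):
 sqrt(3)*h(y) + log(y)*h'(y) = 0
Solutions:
 h(y) = C1*exp(-sqrt(3)*li(y))


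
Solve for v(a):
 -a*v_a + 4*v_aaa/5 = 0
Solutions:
 v(a) = C1 + Integral(C2*airyai(10^(1/3)*a/2) + C3*airybi(10^(1/3)*a/2), a)


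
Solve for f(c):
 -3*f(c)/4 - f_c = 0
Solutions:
 f(c) = C1*exp(-3*c/4)


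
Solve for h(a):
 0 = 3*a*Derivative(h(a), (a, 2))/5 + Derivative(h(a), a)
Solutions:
 h(a) = C1 + C2/a^(2/3)


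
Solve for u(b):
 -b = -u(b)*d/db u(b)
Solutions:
 u(b) = -sqrt(C1 + b^2)
 u(b) = sqrt(C1 + b^2)


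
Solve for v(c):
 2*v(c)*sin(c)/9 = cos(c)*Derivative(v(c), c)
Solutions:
 v(c) = C1/cos(c)^(2/9)


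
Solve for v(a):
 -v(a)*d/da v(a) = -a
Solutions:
 v(a) = -sqrt(C1 + a^2)
 v(a) = sqrt(C1 + a^2)


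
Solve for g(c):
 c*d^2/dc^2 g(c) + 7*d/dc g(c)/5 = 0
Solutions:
 g(c) = C1 + C2/c^(2/5)


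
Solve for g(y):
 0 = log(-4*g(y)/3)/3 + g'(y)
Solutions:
 3*Integral(1/(log(-_y) - log(3) + 2*log(2)), (_y, g(y))) = C1 - y


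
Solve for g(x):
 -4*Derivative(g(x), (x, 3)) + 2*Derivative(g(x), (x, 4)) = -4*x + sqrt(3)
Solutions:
 g(x) = C1 + C2*x + C3*x^2 + C4*exp(2*x) + x^4/24 + x^3*(2 - sqrt(3))/24


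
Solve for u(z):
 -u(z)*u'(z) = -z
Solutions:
 u(z) = -sqrt(C1 + z^2)
 u(z) = sqrt(C1 + z^2)


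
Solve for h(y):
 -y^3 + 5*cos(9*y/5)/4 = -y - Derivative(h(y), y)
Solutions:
 h(y) = C1 + y^4/4 - y^2/2 - 25*sin(9*y/5)/36


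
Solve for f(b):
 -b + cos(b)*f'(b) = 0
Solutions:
 f(b) = C1 + Integral(b/cos(b), b)


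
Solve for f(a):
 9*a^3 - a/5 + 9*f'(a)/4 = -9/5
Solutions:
 f(a) = C1 - a^4 + 2*a^2/45 - 4*a/5


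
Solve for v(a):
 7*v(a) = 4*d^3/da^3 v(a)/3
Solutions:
 v(a) = C3*exp(42^(1/3)*a/2) + (C1*sin(14^(1/3)*3^(5/6)*a/4) + C2*cos(14^(1/3)*3^(5/6)*a/4))*exp(-42^(1/3)*a/4)


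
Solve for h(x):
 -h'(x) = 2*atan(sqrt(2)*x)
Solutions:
 h(x) = C1 - 2*x*atan(sqrt(2)*x) + sqrt(2)*log(2*x^2 + 1)/2


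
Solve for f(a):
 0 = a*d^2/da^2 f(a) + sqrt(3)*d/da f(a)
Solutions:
 f(a) = C1 + C2*a^(1 - sqrt(3))


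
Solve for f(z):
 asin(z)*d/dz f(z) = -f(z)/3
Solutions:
 f(z) = C1*exp(-Integral(1/asin(z), z)/3)


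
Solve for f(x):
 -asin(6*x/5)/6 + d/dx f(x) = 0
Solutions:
 f(x) = C1 + x*asin(6*x/5)/6 + sqrt(25 - 36*x^2)/36


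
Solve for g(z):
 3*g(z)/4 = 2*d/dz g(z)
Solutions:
 g(z) = C1*exp(3*z/8)


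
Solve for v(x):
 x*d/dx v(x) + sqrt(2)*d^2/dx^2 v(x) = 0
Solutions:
 v(x) = C1 + C2*erf(2^(1/4)*x/2)


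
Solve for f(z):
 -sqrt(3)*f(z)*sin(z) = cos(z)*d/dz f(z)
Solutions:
 f(z) = C1*cos(z)^(sqrt(3))


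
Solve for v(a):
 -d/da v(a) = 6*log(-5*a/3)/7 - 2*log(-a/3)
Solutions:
 v(a) = C1 + 8*a*log(-a)/7 + a*(-log(46875)/7 - 8/7 - log(3))


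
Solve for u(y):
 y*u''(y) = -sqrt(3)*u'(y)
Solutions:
 u(y) = C1 + C2*y^(1 - sqrt(3))


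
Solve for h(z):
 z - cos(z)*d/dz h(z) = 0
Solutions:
 h(z) = C1 + Integral(z/cos(z), z)


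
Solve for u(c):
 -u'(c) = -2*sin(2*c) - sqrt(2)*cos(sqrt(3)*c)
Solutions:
 u(c) = C1 + sqrt(6)*sin(sqrt(3)*c)/3 - cos(2*c)


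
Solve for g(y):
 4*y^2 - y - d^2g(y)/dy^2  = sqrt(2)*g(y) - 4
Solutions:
 g(y) = C1*sin(2^(1/4)*y) + C2*cos(2^(1/4)*y) + 2*sqrt(2)*y^2 - sqrt(2)*y/2 - 4 + 2*sqrt(2)


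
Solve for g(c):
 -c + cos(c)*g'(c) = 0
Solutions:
 g(c) = C1 + Integral(c/cos(c), c)


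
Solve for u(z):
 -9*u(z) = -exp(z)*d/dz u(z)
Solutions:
 u(z) = C1*exp(-9*exp(-z))


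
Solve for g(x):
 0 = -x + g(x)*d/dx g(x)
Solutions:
 g(x) = -sqrt(C1 + x^2)
 g(x) = sqrt(C1 + x^2)


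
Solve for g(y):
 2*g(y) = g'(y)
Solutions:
 g(y) = C1*exp(2*y)


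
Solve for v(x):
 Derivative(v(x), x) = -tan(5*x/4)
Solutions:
 v(x) = C1 + 4*log(cos(5*x/4))/5


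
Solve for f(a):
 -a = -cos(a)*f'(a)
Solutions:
 f(a) = C1 + Integral(a/cos(a), a)


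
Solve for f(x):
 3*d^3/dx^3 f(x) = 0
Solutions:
 f(x) = C1 + C2*x + C3*x^2


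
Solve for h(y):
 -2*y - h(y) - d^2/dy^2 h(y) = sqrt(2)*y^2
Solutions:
 h(y) = C1*sin(y) + C2*cos(y) - sqrt(2)*y^2 - 2*y + 2*sqrt(2)


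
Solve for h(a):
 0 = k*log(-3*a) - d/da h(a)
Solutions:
 h(a) = C1 + a*k*log(-a) + a*k*(-1 + log(3))


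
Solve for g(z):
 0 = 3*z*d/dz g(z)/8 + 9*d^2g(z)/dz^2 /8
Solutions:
 g(z) = C1 + C2*erf(sqrt(6)*z/6)


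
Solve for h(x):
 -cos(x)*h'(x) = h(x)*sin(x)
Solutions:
 h(x) = C1*cos(x)


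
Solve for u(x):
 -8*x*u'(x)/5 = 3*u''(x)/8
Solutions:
 u(x) = C1 + C2*erf(4*sqrt(30)*x/15)


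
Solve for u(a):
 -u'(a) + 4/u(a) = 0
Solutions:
 u(a) = -sqrt(C1 + 8*a)
 u(a) = sqrt(C1 + 8*a)


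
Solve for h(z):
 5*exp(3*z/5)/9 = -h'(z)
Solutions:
 h(z) = C1 - 25*exp(3*z/5)/27


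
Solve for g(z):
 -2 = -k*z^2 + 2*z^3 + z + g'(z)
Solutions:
 g(z) = C1 + k*z^3/3 - z^4/2 - z^2/2 - 2*z


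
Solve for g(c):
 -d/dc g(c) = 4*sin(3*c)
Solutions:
 g(c) = C1 + 4*cos(3*c)/3


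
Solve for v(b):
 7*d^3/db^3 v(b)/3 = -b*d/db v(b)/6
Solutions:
 v(b) = C1 + Integral(C2*airyai(-14^(2/3)*b/14) + C3*airybi(-14^(2/3)*b/14), b)


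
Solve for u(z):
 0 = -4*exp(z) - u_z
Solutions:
 u(z) = C1 - 4*exp(z)


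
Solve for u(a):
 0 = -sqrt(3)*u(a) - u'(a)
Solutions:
 u(a) = C1*exp(-sqrt(3)*a)


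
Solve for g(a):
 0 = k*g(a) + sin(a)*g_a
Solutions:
 g(a) = C1*exp(k*(-log(cos(a) - 1) + log(cos(a) + 1))/2)


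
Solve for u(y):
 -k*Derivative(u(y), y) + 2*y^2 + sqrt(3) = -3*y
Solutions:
 u(y) = C1 + 2*y^3/(3*k) + 3*y^2/(2*k) + sqrt(3)*y/k


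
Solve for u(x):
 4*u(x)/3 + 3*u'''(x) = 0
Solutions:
 u(x) = C3*exp(-2^(2/3)*3^(1/3)*x/3) + (C1*sin(2^(2/3)*3^(5/6)*x/6) + C2*cos(2^(2/3)*3^(5/6)*x/6))*exp(2^(2/3)*3^(1/3)*x/6)


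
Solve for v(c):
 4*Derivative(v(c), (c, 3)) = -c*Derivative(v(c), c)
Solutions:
 v(c) = C1 + Integral(C2*airyai(-2^(1/3)*c/2) + C3*airybi(-2^(1/3)*c/2), c)


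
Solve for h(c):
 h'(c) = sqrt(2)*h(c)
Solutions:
 h(c) = C1*exp(sqrt(2)*c)


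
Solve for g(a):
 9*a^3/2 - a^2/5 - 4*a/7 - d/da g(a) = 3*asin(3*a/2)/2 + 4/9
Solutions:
 g(a) = C1 + 9*a^4/8 - a^3/15 - 2*a^2/7 - 3*a*asin(3*a/2)/2 - 4*a/9 - sqrt(4 - 9*a^2)/2


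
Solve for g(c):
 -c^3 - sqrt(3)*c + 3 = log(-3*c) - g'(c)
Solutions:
 g(c) = C1 + c^4/4 + sqrt(3)*c^2/2 + c*log(-c) + c*(-4 + log(3))


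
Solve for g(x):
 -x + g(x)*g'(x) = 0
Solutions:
 g(x) = -sqrt(C1 + x^2)
 g(x) = sqrt(C1 + x^2)


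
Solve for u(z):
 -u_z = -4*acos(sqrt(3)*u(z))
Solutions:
 Integral(1/acos(sqrt(3)*_y), (_y, u(z))) = C1 + 4*z


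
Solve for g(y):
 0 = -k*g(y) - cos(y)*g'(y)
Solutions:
 g(y) = C1*exp(k*(log(sin(y) - 1) - log(sin(y) + 1))/2)


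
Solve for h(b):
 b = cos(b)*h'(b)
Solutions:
 h(b) = C1 + Integral(b/cos(b), b)


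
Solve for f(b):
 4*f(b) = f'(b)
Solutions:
 f(b) = C1*exp(4*b)


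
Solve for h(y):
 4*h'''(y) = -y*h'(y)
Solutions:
 h(y) = C1 + Integral(C2*airyai(-2^(1/3)*y/2) + C3*airybi(-2^(1/3)*y/2), y)


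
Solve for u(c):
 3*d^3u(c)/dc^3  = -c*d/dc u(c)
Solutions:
 u(c) = C1 + Integral(C2*airyai(-3^(2/3)*c/3) + C3*airybi(-3^(2/3)*c/3), c)


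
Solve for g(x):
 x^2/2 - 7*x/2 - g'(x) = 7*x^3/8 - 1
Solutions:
 g(x) = C1 - 7*x^4/32 + x^3/6 - 7*x^2/4 + x


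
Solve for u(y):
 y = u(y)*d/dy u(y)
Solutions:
 u(y) = -sqrt(C1 + y^2)
 u(y) = sqrt(C1 + y^2)


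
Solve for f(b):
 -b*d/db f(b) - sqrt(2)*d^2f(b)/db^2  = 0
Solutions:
 f(b) = C1 + C2*erf(2^(1/4)*b/2)


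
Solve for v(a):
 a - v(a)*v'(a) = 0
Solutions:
 v(a) = -sqrt(C1 + a^2)
 v(a) = sqrt(C1 + a^2)


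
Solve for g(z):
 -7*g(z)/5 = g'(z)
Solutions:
 g(z) = C1*exp(-7*z/5)


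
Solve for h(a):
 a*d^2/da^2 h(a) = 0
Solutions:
 h(a) = C1 + C2*a


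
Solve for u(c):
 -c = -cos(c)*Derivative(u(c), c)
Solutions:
 u(c) = C1 + Integral(c/cos(c), c)


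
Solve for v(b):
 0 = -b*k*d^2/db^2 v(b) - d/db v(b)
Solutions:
 v(b) = C1 + b^(((re(k) - 1)*re(k) + im(k)^2)/(re(k)^2 + im(k)^2))*(C2*sin(log(b)*Abs(im(k))/(re(k)^2 + im(k)^2)) + C3*cos(log(b)*im(k)/(re(k)^2 + im(k)^2)))


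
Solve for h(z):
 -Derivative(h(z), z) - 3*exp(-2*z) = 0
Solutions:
 h(z) = C1 + 3*exp(-2*z)/2


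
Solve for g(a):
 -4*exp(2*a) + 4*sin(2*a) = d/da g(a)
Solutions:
 g(a) = C1 - 2*exp(2*a) - 2*cos(2*a)


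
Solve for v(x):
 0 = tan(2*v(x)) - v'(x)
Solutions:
 v(x) = -asin(C1*exp(2*x))/2 + pi/2
 v(x) = asin(C1*exp(2*x))/2


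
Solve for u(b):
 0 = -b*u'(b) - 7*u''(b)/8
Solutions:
 u(b) = C1 + C2*erf(2*sqrt(7)*b/7)


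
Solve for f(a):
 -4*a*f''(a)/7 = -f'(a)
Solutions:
 f(a) = C1 + C2*a^(11/4)


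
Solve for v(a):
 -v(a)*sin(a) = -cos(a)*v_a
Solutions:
 v(a) = C1/cos(a)


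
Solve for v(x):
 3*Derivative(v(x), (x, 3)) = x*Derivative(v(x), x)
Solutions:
 v(x) = C1 + Integral(C2*airyai(3^(2/3)*x/3) + C3*airybi(3^(2/3)*x/3), x)


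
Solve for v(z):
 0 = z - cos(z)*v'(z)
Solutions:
 v(z) = C1 + Integral(z/cos(z), z)


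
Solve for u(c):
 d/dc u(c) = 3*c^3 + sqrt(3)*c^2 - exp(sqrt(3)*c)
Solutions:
 u(c) = C1 + 3*c^4/4 + sqrt(3)*c^3/3 - sqrt(3)*exp(sqrt(3)*c)/3


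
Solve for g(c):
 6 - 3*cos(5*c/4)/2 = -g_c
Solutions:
 g(c) = C1 - 6*c + 6*sin(5*c/4)/5


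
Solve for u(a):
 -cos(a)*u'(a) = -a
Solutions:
 u(a) = C1 + Integral(a/cos(a), a)


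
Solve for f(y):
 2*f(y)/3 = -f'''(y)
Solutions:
 f(y) = C3*exp(-2^(1/3)*3^(2/3)*y/3) + (C1*sin(2^(1/3)*3^(1/6)*y/2) + C2*cos(2^(1/3)*3^(1/6)*y/2))*exp(2^(1/3)*3^(2/3)*y/6)


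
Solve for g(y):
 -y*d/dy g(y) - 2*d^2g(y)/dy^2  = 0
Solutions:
 g(y) = C1 + C2*erf(y/2)


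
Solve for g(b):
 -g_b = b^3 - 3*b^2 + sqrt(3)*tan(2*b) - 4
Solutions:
 g(b) = C1 - b^4/4 + b^3 + 4*b + sqrt(3)*log(cos(2*b))/2


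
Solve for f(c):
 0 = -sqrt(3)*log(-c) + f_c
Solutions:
 f(c) = C1 + sqrt(3)*c*log(-c) - sqrt(3)*c


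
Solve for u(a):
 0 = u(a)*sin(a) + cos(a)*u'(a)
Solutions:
 u(a) = C1*cos(a)


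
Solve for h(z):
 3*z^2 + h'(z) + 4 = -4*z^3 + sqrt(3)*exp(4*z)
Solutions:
 h(z) = C1 - z^4 - z^3 - 4*z + sqrt(3)*exp(4*z)/4


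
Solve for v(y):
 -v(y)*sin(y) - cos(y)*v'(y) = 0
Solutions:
 v(y) = C1*cos(y)


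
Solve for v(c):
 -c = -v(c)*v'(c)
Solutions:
 v(c) = -sqrt(C1 + c^2)
 v(c) = sqrt(C1 + c^2)


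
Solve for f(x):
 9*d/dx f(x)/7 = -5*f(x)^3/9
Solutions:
 f(x) = -9*sqrt(2)*sqrt(-1/(C1 - 35*x))/2
 f(x) = 9*sqrt(2)*sqrt(-1/(C1 - 35*x))/2


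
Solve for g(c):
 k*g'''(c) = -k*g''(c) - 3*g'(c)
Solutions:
 g(c) = C1 + C2*exp(c*(-1 + sqrt(k*(k - 12))/k)/2) + C3*exp(-c*(1 + sqrt(k*(k - 12))/k)/2)


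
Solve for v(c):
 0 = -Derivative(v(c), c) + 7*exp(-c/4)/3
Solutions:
 v(c) = C1 - 28*exp(-c/4)/3


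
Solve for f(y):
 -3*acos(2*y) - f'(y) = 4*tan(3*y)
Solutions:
 f(y) = C1 - 3*y*acos(2*y) + 3*sqrt(1 - 4*y^2)/2 + 4*log(cos(3*y))/3


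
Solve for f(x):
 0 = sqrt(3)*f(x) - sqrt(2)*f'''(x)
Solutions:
 f(x) = C3*exp(2^(5/6)*3^(1/6)*x/2) + (C1*sin(2^(5/6)*3^(2/3)*x/4) + C2*cos(2^(5/6)*3^(2/3)*x/4))*exp(-2^(5/6)*3^(1/6)*x/4)


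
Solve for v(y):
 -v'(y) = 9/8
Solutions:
 v(y) = C1 - 9*y/8


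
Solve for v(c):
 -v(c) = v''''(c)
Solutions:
 v(c) = (C1*sin(sqrt(2)*c/2) + C2*cos(sqrt(2)*c/2))*exp(-sqrt(2)*c/2) + (C3*sin(sqrt(2)*c/2) + C4*cos(sqrt(2)*c/2))*exp(sqrt(2)*c/2)


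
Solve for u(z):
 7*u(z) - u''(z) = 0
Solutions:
 u(z) = C1*exp(-sqrt(7)*z) + C2*exp(sqrt(7)*z)


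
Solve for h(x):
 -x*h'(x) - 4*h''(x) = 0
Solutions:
 h(x) = C1 + C2*erf(sqrt(2)*x/4)


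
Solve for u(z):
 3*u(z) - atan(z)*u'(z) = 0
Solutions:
 u(z) = C1*exp(3*Integral(1/atan(z), z))


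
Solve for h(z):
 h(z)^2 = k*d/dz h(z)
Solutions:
 h(z) = -k/(C1*k + z)


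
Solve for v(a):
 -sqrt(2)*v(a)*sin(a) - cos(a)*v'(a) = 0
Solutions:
 v(a) = C1*cos(a)^(sqrt(2))


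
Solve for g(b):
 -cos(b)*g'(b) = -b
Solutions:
 g(b) = C1 + Integral(b/cos(b), b)


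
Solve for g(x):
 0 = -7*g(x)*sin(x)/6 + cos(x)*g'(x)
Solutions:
 g(x) = C1/cos(x)^(7/6)


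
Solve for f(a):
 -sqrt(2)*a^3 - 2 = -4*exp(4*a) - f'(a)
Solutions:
 f(a) = C1 + sqrt(2)*a^4/4 + 2*a - exp(4*a)


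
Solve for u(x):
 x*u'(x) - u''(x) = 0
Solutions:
 u(x) = C1 + C2*erfi(sqrt(2)*x/2)


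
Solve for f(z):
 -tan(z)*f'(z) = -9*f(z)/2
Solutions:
 f(z) = C1*sin(z)^(9/2)


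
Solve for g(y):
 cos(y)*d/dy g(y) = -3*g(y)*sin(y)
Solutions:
 g(y) = C1*cos(y)^3


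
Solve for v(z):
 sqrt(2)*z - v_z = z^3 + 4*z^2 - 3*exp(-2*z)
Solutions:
 v(z) = C1 - z^4/4 - 4*z^3/3 + sqrt(2)*z^2/2 - 3*exp(-2*z)/2


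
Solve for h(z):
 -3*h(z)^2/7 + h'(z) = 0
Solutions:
 h(z) = -7/(C1 + 3*z)


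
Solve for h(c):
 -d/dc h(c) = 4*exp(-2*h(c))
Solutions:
 h(c) = log(-sqrt(C1 - 8*c))
 h(c) = log(C1 - 8*c)/2


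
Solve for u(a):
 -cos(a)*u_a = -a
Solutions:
 u(a) = C1 + Integral(a/cos(a), a)


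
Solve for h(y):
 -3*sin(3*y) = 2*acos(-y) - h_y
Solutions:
 h(y) = C1 + 2*y*acos(-y) + 2*sqrt(1 - y^2) - cos(3*y)


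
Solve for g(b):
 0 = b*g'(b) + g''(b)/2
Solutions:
 g(b) = C1 + C2*erf(b)


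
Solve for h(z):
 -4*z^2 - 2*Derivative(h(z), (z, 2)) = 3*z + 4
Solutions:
 h(z) = C1 + C2*z - z^4/6 - z^3/4 - z^2


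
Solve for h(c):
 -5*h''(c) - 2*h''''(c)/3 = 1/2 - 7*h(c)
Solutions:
 h(c) = C1*exp(-c*sqrt(-15 + sqrt(393))/2) + C2*exp(c*sqrt(-15 + sqrt(393))/2) + C3*sin(c*sqrt(15 + sqrt(393))/2) + C4*cos(c*sqrt(15 + sqrt(393))/2) + 1/14


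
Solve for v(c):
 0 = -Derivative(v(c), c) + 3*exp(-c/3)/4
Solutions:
 v(c) = C1 - 9*exp(-c/3)/4


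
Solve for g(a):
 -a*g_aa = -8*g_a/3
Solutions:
 g(a) = C1 + C2*a^(11/3)


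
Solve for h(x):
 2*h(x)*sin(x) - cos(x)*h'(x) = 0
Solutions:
 h(x) = C1/cos(x)^2


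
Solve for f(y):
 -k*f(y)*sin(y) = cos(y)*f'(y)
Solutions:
 f(y) = C1*exp(k*log(cos(y)))


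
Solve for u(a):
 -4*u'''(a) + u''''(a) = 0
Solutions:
 u(a) = C1 + C2*a + C3*a^2 + C4*exp(4*a)


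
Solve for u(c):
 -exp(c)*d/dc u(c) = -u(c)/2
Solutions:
 u(c) = C1*exp(-exp(-c)/2)


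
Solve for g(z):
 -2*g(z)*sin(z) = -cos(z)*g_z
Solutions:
 g(z) = C1/cos(z)^2


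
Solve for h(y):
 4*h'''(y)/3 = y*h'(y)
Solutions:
 h(y) = C1 + Integral(C2*airyai(6^(1/3)*y/2) + C3*airybi(6^(1/3)*y/2), y)


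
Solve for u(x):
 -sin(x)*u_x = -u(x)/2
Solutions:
 u(x) = C1*(cos(x) - 1)^(1/4)/(cos(x) + 1)^(1/4)


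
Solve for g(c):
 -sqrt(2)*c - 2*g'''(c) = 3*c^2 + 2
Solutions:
 g(c) = C1 + C2*c + C3*c^2 - c^5/40 - sqrt(2)*c^4/48 - c^3/6


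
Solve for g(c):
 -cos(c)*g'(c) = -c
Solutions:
 g(c) = C1 + Integral(c/cos(c), c)


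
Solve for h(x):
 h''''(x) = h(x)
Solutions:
 h(x) = C1*exp(-x) + C2*exp(x) + C3*sin(x) + C4*cos(x)


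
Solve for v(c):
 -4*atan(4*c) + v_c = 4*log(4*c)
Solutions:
 v(c) = C1 + 4*c*log(c) + 4*c*atan(4*c) - 4*c + 8*c*log(2) - log(16*c^2 + 1)/2


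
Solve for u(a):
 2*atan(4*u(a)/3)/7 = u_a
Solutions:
 Integral(1/atan(4*_y/3), (_y, u(a))) = C1 + 2*a/7


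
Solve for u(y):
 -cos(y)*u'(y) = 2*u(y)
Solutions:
 u(y) = C1*(sin(y) - 1)/(sin(y) + 1)


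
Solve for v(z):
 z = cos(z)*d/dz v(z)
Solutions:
 v(z) = C1 + Integral(z/cos(z), z)


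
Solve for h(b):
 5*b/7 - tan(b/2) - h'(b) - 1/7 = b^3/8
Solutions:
 h(b) = C1 - b^4/32 + 5*b^2/14 - b/7 + 2*log(cos(b/2))


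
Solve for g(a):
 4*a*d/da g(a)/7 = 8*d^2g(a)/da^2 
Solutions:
 g(a) = C1 + C2*erfi(sqrt(7)*a/14)


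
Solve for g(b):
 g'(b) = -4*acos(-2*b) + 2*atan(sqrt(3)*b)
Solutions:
 g(b) = C1 - 4*b*acos(-2*b) + 2*b*atan(sqrt(3)*b) - 2*sqrt(1 - 4*b^2) - sqrt(3)*log(3*b^2 + 1)/3


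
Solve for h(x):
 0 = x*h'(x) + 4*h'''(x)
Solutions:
 h(x) = C1 + Integral(C2*airyai(-2^(1/3)*x/2) + C3*airybi(-2^(1/3)*x/2), x)


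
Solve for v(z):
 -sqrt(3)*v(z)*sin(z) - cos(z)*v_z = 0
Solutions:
 v(z) = C1*cos(z)^(sqrt(3))


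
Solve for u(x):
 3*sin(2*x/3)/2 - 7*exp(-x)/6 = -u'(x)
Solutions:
 u(x) = C1 + 9*cos(2*x/3)/4 - 7*exp(-x)/6


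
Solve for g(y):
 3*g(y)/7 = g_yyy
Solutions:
 g(y) = C3*exp(3^(1/3)*7^(2/3)*y/7) + (C1*sin(3^(5/6)*7^(2/3)*y/14) + C2*cos(3^(5/6)*7^(2/3)*y/14))*exp(-3^(1/3)*7^(2/3)*y/14)


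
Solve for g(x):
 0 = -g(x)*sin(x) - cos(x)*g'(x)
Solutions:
 g(x) = C1*cos(x)


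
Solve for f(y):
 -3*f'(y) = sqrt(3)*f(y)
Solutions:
 f(y) = C1*exp(-sqrt(3)*y/3)


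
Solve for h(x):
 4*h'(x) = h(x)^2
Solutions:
 h(x) = -4/(C1 + x)


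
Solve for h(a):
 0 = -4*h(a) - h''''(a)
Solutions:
 h(a) = (C1*sin(a) + C2*cos(a))*exp(-a) + (C3*sin(a) + C4*cos(a))*exp(a)


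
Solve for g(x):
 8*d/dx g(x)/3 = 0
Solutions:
 g(x) = C1


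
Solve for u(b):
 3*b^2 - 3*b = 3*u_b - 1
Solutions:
 u(b) = C1 + b^3/3 - b^2/2 + b/3


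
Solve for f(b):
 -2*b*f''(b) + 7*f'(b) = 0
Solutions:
 f(b) = C1 + C2*b^(9/2)


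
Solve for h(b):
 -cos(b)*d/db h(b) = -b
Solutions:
 h(b) = C1 + Integral(b/cos(b), b)


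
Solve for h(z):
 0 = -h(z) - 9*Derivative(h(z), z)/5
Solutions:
 h(z) = C1*exp(-5*z/9)


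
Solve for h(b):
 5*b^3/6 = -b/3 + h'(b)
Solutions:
 h(b) = C1 + 5*b^4/24 + b^2/6


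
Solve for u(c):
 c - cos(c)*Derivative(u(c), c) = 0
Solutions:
 u(c) = C1 + Integral(c/cos(c), c)


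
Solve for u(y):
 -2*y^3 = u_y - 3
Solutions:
 u(y) = C1 - y^4/2 + 3*y


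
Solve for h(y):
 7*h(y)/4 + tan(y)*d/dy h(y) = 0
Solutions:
 h(y) = C1/sin(y)^(7/4)


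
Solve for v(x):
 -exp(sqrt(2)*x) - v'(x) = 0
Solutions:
 v(x) = C1 - sqrt(2)*exp(sqrt(2)*x)/2


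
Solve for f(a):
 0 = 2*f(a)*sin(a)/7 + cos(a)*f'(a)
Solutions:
 f(a) = C1*cos(a)^(2/7)


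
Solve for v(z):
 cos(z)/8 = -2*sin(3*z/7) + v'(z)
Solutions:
 v(z) = C1 + sin(z)/8 - 14*cos(3*z/7)/3


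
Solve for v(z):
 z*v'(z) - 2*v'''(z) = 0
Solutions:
 v(z) = C1 + Integral(C2*airyai(2^(2/3)*z/2) + C3*airybi(2^(2/3)*z/2), z)


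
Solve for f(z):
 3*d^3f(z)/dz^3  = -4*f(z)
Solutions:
 f(z) = C3*exp(-6^(2/3)*z/3) + (C1*sin(2^(2/3)*3^(1/6)*z/2) + C2*cos(2^(2/3)*3^(1/6)*z/2))*exp(6^(2/3)*z/6)


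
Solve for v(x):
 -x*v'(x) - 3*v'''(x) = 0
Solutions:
 v(x) = C1 + Integral(C2*airyai(-3^(2/3)*x/3) + C3*airybi(-3^(2/3)*x/3), x)


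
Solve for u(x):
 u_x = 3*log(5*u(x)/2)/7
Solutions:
 7*Integral(1/(-log(_y) - log(5) + log(2)), (_y, u(x)))/3 = C1 - x


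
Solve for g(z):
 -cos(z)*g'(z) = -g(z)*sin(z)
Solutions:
 g(z) = C1/cos(z)


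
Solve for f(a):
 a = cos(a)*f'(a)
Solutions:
 f(a) = C1 + Integral(a/cos(a), a)


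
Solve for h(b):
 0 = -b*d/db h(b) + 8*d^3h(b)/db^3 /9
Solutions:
 h(b) = C1 + Integral(C2*airyai(3^(2/3)*b/2) + C3*airybi(3^(2/3)*b/2), b)


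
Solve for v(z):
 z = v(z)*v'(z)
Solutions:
 v(z) = -sqrt(C1 + z^2)
 v(z) = sqrt(C1 + z^2)


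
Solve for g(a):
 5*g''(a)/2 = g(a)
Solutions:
 g(a) = C1*exp(-sqrt(10)*a/5) + C2*exp(sqrt(10)*a/5)


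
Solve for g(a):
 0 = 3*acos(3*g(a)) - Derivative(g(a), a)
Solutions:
 Integral(1/acos(3*_y), (_y, g(a))) = C1 + 3*a


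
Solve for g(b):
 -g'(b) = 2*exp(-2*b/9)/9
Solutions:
 g(b) = C1 + exp(-2*b/9)


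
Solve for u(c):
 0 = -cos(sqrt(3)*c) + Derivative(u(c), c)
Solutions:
 u(c) = C1 + sqrt(3)*sin(sqrt(3)*c)/3


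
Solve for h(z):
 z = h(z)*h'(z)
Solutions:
 h(z) = -sqrt(C1 + z^2)
 h(z) = sqrt(C1 + z^2)


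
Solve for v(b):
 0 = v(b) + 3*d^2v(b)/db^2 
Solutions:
 v(b) = C1*sin(sqrt(3)*b/3) + C2*cos(sqrt(3)*b/3)


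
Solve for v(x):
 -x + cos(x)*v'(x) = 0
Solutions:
 v(x) = C1 + Integral(x/cos(x), x)


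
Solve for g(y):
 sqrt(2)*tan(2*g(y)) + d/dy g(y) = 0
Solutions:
 g(y) = -asin(C1*exp(-2*sqrt(2)*y))/2 + pi/2
 g(y) = asin(C1*exp(-2*sqrt(2)*y))/2


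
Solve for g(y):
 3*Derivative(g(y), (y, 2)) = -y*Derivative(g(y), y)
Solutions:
 g(y) = C1 + C2*erf(sqrt(6)*y/6)


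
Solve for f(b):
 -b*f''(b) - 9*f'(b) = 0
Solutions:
 f(b) = C1 + C2/b^8


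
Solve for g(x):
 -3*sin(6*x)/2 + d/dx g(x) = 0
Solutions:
 g(x) = C1 - cos(6*x)/4


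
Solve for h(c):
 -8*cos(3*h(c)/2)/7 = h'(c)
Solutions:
 8*c/7 - log(sin(3*h(c)/2) - 1)/3 + log(sin(3*h(c)/2) + 1)/3 = C1


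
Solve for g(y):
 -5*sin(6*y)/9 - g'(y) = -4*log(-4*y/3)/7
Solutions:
 g(y) = C1 + 4*y*log(-y)/7 - 4*y*log(3)/7 - 4*y/7 + 8*y*log(2)/7 + 5*cos(6*y)/54


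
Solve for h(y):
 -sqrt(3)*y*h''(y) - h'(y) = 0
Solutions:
 h(y) = C1 + C2*y^(1 - sqrt(3)/3)


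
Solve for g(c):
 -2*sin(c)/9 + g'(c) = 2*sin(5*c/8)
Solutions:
 g(c) = C1 - 16*cos(5*c/8)/5 - 2*cos(c)/9


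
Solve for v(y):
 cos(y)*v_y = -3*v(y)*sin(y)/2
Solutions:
 v(y) = C1*cos(y)^(3/2)


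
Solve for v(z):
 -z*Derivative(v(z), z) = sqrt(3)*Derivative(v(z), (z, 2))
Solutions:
 v(z) = C1 + C2*erf(sqrt(2)*3^(3/4)*z/6)


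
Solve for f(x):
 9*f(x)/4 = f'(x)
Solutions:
 f(x) = C1*exp(9*x/4)


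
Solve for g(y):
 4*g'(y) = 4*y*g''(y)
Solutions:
 g(y) = C1 + C2*y^2


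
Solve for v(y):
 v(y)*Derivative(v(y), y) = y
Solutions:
 v(y) = -sqrt(C1 + y^2)
 v(y) = sqrt(C1 + y^2)


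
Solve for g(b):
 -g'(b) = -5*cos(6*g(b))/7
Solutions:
 -5*b/7 - log(sin(6*g(b)) - 1)/12 + log(sin(6*g(b)) + 1)/12 = C1


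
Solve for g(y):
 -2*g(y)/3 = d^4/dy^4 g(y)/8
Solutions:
 g(y) = (C1*sin(sqrt(2)*3^(3/4)*y/3) + C2*cos(sqrt(2)*3^(3/4)*y/3))*exp(-sqrt(2)*3^(3/4)*y/3) + (C3*sin(sqrt(2)*3^(3/4)*y/3) + C4*cos(sqrt(2)*3^(3/4)*y/3))*exp(sqrt(2)*3^(3/4)*y/3)


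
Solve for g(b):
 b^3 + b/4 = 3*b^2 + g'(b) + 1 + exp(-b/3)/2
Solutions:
 g(b) = C1 + b^4/4 - b^3 + b^2/8 - b + 3*exp(-b/3)/2


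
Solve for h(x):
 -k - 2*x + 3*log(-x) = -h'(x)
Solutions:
 h(x) = C1 + x^2 + x*(k + 3) - 3*x*log(-x)


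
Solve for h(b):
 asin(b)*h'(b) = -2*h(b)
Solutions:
 h(b) = C1*exp(-2*Integral(1/asin(b), b))


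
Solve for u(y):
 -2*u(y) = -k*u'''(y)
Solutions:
 u(y) = C1*exp(2^(1/3)*y*(1/k)^(1/3)) + C2*exp(2^(1/3)*y*(-1 + sqrt(3)*I)*(1/k)^(1/3)/2) + C3*exp(-2^(1/3)*y*(1 + sqrt(3)*I)*(1/k)^(1/3)/2)


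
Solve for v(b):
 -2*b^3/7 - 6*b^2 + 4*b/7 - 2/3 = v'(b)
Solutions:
 v(b) = C1 - b^4/14 - 2*b^3 + 2*b^2/7 - 2*b/3


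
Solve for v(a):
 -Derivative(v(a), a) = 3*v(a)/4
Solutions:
 v(a) = C1*exp(-3*a/4)


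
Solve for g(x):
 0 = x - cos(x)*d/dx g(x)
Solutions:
 g(x) = C1 + Integral(x/cos(x), x)


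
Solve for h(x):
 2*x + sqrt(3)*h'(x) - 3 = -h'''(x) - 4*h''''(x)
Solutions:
 h(x) = C1 + C2*exp(x*(-2 + (1 + 216*sqrt(3) + sqrt(-1 + (1 + 216*sqrt(3))^2))^(-1/3) + (1 + 216*sqrt(3) + sqrt(-1 + (1 + 216*sqrt(3))^2))^(1/3))/24)*sin(sqrt(3)*x*(-(1 + 216*sqrt(3) + sqrt(-1 + (1 + 216*sqrt(3))^2))^(1/3) + (1 + 216*sqrt(3) + sqrt(-1 + (1 + 216*sqrt(3))^2))^(-1/3))/24) + C3*exp(x*(-2 + (1 + 216*sqrt(3) + sqrt(-1 + (1 + 216*sqrt(3))^2))^(-1/3) + (1 + 216*sqrt(3) + sqrt(-1 + (1 + 216*sqrt(3))^2))^(1/3))/24)*cos(sqrt(3)*x*(-(1 + 216*sqrt(3) + sqrt(-1 + (1 + 216*sqrt(3))^2))^(1/3) + (1 + 216*sqrt(3) + sqrt(-1 + (1 + 216*sqrt(3))^2))^(-1/3))/24) + C4*exp(-x*((1 + 216*sqrt(3) + sqrt(-1 + (1 + 216*sqrt(3))^2))^(-1/3) + 1 + (1 + 216*sqrt(3) + sqrt(-1 + (1 + 216*sqrt(3))^2))^(1/3))/12) - sqrt(3)*x^2/3 + sqrt(3)*x


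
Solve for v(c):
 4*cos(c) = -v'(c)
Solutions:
 v(c) = C1 - 4*sin(c)


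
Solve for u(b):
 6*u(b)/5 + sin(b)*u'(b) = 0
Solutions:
 u(b) = C1*(cos(b) + 1)^(3/5)/(cos(b) - 1)^(3/5)


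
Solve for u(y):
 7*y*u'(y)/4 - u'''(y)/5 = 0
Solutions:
 u(y) = C1 + Integral(C2*airyai(70^(1/3)*y/2) + C3*airybi(70^(1/3)*y/2), y)


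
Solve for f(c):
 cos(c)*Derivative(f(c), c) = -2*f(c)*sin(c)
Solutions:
 f(c) = C1*cos(c)^2


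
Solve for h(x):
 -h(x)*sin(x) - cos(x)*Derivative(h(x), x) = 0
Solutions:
 h(x) = C1*cos(x)


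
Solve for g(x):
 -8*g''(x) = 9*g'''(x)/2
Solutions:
 g(x) = C1 + C2*x + C3*exp(-16*x/9)


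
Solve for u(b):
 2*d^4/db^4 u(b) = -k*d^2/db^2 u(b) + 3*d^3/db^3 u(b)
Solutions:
 u(b) = C1 + C2*b + C3*exp(b*(3 - sqrt(9 - 8*k))/4) + C4*exp(b*(sqrt(9 - 8*k) + 3)/4)


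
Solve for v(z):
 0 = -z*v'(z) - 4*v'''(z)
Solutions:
 v(z) = C1 + Integral(C2*airyai(-2^(1/3)*z/2) + C3*airybi(-2^(1/3)*z/2), z)


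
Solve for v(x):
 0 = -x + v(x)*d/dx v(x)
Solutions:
 v(x) = -sqrt(C1 + x^2)
 v(x) = sqrt(C1 + x^2)


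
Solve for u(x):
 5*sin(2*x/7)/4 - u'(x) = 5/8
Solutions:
 u(x) = C1 - 5*x/8 - 35*cos(2*x/7)/8


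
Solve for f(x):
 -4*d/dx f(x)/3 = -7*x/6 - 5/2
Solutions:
 f(x) = C1 + 7*x^2/16 + 15*x/8


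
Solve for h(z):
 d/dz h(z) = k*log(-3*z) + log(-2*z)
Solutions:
 h(z) = C1 + z*(k + 1)*log(-z) + z*(-k + k*log(3) - 1 + log(2))


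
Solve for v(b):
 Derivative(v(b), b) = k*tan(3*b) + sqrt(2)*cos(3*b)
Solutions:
 v(b) = C1 - k*log(cos(3*b))/3 + sqrt(2)*sin(3*b)/3


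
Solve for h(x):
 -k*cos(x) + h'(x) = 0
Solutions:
 h(x) = C1 + k*sin(x)


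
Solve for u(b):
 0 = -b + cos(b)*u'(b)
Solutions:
 u(b) = C1 + Integral(b/cos(b), b)


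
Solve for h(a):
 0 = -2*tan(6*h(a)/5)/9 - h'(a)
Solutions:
 h(a) = -5*asin(C1*exp(-4*a/15))/6 + 5*pi/6
 h(a) = 5*asin(C1*exp(-4*a/15))/6


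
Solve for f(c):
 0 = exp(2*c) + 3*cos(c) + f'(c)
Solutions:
 f(c) = C1 - exp(2*c)/2 - 3*sin(c)


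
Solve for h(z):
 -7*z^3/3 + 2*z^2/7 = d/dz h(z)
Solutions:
 h(z) = C1 - 7*z^4/12 + 2*z^3/21


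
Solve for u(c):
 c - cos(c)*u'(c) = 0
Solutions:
 u(c) = C1 + Integral(c/cos(c), c)


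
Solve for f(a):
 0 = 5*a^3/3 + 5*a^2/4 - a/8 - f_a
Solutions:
 f(a) = C1 + 5*a^4/12 + 5*a^3/12 - a^2/16


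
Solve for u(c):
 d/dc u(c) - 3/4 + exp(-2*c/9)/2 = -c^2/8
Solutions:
 u(c) = C1 - c^3/24 + 3*c/4 + 9*exp(-2*c/9)/4


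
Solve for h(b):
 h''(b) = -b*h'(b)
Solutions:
 h(b) = C1 + C2*erf(sqrt(2)*b/2)


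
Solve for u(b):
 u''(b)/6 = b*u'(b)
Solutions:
 u(b) = C1 + C2*erfi(sqrt(3)*b)


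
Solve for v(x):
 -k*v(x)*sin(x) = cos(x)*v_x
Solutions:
 v(x) = C1*exp(k*log(cos(x)))


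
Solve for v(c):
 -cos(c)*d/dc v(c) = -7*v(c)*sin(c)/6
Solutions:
 v(c) = C1/cos(c)^(7/6)


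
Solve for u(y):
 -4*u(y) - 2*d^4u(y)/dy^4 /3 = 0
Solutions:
 u(y) = (C1*sin(2^(3/4)*3^(1/4)*y/2) + C2*cos(2^(3/4)*3^(1/4)*y/2))*exp(-2^(3/4)*3^(1/4)*y/2) + (C3*sin(2^(3/4)*3^(1/4)*y/2) + C4*cos(2^(3/4)*3^(1/4)*y/2))*exp(2^(3/4)*3^(1/4)*y/2)


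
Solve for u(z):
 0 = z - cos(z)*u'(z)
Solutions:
 u(z) = C1 + Integral(z/cos(z), z)


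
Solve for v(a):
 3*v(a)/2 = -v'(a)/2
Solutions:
 v(a) = C1*exp(-3*a)


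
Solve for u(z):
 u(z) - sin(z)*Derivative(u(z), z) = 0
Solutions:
 u(z) = C1*sqrt(cos(z) - 1)/sqrt(cos(z) + 1)


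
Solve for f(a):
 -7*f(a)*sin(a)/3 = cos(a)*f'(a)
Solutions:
 f(a) = C1*cos(a)^(7/3)


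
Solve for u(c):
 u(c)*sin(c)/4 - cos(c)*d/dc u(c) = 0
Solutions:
 u(c) = C1/cos(c)^(1/4)


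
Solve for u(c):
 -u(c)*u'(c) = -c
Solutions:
 u(c) = -sqrt(C1 + c^2)
 u(c) = sqrt(C1 + c^2)


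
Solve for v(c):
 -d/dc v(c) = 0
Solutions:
 v(c) = C1


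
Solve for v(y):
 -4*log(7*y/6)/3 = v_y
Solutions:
 v(y) = C1 - 4*y*log(y)/3 - 4*y*log(7)/3 + 4*y/3 + 4*y*log(6)/3


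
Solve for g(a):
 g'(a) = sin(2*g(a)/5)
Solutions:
 -a + 5*log(cos(2*g(a)/5) - 1)/4 - 5*log(cos(2*g(a)/5) + 1)/4 = C1


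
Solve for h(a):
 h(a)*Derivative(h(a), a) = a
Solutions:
 h(a) = -sqrt(C1 + a^2)
 h(a) = sqrt(C1 + a^2)


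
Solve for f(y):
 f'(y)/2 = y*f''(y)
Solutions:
 f(y) = C1 + C2*y^(3/2)


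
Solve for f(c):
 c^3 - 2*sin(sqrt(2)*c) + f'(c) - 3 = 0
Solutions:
 f(c) = C1 - c^4/4 + 3*c - sqrt(2)*cos(sqrt(2)*c)


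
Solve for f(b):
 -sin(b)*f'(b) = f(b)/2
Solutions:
 f(b) = C1*(cos(b) + 1)^(1/4)/(cos(b) - 1)^(1/4)


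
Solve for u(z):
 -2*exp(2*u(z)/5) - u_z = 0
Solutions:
 u(z) = 5*log(-sqrt(-1/(C1 - 2*z))) - 5*log(2) + 5*log(10)/2
 u(z) = 5*log(-1/(C1 - 2*z))/2 - 5*log(2) + 5*log(10)/2


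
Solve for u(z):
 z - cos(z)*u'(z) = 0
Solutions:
 u(z) = C1 + Integral(z/cos(z), z)


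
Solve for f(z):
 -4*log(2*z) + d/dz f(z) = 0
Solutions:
 f(z) = C1 + 4*z*log(z) - 4*z + z*log(16)


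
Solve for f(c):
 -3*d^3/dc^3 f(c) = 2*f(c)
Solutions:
 f(c) = C3*exp(-2^(1/3)*3^(2/3)*c/3) + (C1*sin(2^(1/3)*3^(1/6)*c/2) + C2*cos(2^(1/3)*3^(1/6)*c/2))*exp(2^(1/3)*3^(2/3)*c/6)


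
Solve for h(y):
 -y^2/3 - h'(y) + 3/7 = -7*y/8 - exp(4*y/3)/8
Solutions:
 h(y) = C1 - y^3/9 + 7*y^2/16 + 3*y/7 + 3*exp(4*y/3)/32


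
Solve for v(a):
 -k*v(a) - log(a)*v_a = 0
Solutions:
 v(a) = C1*exp(-k*li(a))


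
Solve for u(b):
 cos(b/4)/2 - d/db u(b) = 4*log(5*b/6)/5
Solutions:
 u(b) = C1 - 4*b*log(b)/5 - 4*b*log(5)/5 + 4*b/5 + 4*b*log(6)/5 + 2*sin(b/4)


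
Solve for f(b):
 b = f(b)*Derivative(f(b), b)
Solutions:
 f(b) = -sqrt(C1 + b^2)
 f(b) = sqrt(C1 + b^2)


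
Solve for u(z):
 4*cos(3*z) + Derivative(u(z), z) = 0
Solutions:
 u(z) = C1 - 4*sin(3*z)/3


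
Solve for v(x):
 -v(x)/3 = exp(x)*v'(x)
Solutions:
 v(x) = C1*exp(exp(-x)/3)


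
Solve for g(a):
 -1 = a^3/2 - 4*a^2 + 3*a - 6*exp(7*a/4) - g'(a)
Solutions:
 g(a) = C1 + a^4/8 - 4*a^3/3 + 3*a^2/2 + a - 24*exp(7*a/4)/7


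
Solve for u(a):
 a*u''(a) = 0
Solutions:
 u(a) = C1 + C2*a


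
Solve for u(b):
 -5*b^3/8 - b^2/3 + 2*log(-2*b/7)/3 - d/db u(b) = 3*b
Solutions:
 u(b) = C1 - 5*b^4/32 - b^3/9 - 3*b^2/2 + 2*b*log(-b)/3 + 2*b*(-log(7) - 1 + log(2))/3


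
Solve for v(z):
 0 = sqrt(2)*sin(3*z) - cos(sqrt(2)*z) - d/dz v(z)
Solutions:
 v(z) = C1 - sqrt(2)*sin(sqrt(2)*z)/2 - sqrt(2)*cos(3*z)/3
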